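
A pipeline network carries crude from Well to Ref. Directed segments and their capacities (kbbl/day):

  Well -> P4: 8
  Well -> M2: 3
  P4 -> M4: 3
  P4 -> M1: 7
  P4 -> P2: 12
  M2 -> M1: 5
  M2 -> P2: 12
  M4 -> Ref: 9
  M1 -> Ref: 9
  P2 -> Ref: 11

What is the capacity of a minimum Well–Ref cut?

Augment Well→P4→M4→Ref: bottleneck 3, flow now 3.
Augment Well→P4→M1→Ref: bottleneck 5, flow now 8.
Augment Well→M2→M1→Ref: bottleneck 3, flow now 11.
No augmenting path remains; maximum flow = 11.
By max-flow min-cut, the minimum cut capacity equals the max flow.
In the residual graph, reachable from Well: {Well}.
Min-cut edges: Well→P4 (8), Well→M2 (3); capacity 8 + 3 = 11.

11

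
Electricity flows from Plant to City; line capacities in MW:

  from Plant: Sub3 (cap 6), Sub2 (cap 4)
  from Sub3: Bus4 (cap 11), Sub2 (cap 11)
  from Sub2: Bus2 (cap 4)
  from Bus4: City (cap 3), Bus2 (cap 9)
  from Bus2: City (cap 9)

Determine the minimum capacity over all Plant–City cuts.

10

Augment Plant→Sub3→Bus4→City: bottleneck 3, flow now 3.
Augment Plant→Sub2→Bus2→City: bottleneck 4, flow now 7.
Augment Plant→Sub3→Bus4→Bus2→City: bottleneck 3, flow now 10.
No augmenting path remains; maximum flow = 10.
By max-flow min-cut, the minimum cut capacity equals the max flow.
In the residual graph, reachable from Plant: {Plant}.
Min-cut edges: Plant→Sub3 (6), Plant→Sub2 (4); capacity 6 + 4 = 10.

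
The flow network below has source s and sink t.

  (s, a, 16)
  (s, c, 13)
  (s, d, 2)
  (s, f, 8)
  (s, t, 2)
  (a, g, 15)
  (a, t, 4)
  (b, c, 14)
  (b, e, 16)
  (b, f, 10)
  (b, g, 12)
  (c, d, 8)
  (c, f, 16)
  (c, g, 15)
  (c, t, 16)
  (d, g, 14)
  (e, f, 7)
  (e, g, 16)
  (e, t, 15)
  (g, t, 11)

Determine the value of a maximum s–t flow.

30

Augment s→t: bottleneck 2, flow now 2.
Augment s→a→t: bottleneck 4, flow now 6.
Augment s→c→t: bottleneck 13, flow now 19.
Augment s→a→g→t: bottleneck 11, flow now 30.
No augmenting path remains; maximum flow = 30.
In the residual graph, reachable from s: {s, a, d, f, g}.
Min-cut edges: s→c (13), s→t (2), a→t (4), g→t (11); capacity 13 + 2 + 4 + 11 = 30.
This cut is saturated, so no flow can exceed 30.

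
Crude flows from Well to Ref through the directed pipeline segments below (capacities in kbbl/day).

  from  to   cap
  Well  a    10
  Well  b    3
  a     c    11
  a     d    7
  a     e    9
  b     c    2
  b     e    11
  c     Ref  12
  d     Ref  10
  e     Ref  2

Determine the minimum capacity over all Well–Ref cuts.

Augment Well→a→c→Ref: bottleneck 10, flow now 10.
Augment Well→b→c→Ref: bottleneck 2, flow now 12.
Augment Well→b→e→Ref: bottleneck 1, flow now 13.
No augmenting path remains; maximum flow = 13.
By max-flow min-cut, the minimum cut capacity equals the max flow.
In the residual graph, reachable from Well: {Well}.
Min-cut edges: Well→a (10), Well→b (3); capacity 10 + 3 = 13.

13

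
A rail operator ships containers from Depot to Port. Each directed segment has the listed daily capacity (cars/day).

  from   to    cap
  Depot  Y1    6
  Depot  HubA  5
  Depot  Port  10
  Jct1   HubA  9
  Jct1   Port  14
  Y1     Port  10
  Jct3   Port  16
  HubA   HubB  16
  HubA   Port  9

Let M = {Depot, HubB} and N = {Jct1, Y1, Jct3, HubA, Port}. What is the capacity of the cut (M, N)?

21

Edges leaving {Depot, HubB}: Depot→Y1 (6), Depot→HubA (5), Depot→Port (10).
Cut capacity = 6 + 5 + 10 = 21.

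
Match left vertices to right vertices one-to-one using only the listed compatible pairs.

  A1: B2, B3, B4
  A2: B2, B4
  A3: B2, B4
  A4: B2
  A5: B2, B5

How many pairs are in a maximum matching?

4

Unit-capacity flow: source→left, listed edges, right→sink; max matching = max flow.
Augmenting path A1→B2 (+1); matched 1.
Augmenting path A2→B4 (+1); matched 2.
Augmenting path A5→B5 (+1); matched 3.
Augmenting path A3→B2→A1→B3 (+1); matched 4.
No augmenting path remains; maximum matching = 4.
König certificate: {A1, A5, B2, B4} is a vertex cover of size 4 (every listed pair touches it), so no matching can be larger.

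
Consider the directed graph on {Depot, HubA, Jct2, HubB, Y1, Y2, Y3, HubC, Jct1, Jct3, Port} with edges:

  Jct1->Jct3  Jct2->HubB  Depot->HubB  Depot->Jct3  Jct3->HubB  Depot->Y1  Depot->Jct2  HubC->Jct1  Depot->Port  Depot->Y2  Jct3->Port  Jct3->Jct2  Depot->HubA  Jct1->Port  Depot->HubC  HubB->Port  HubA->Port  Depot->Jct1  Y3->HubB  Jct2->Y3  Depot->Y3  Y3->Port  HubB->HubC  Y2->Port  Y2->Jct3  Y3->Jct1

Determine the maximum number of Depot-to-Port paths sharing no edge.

Assign every edge capacity 1; by Menger, the answer equals the max flow.
Path Depot→Port (+1); total 1.
Path Depot→HubA→Port (+1); total 2.
Path Depot→HubB→Port (+1); total 3.
Path Depot→Y2→Port (+1); total 4.
Path Depot→Y3→Port (+1); total 5.
Path Depot→Jct1→Port (+1); total 6.
Path Depot→Jct3→Port (+1); total 7.
No residual Depot→Port path; max flow = 7.
Certifying cut of size 7: {Depot→HubA, Depot→Port, Depot→Y2, HubB→Port, Jct1→Port, Jct3→Port, Y3→Port}.

7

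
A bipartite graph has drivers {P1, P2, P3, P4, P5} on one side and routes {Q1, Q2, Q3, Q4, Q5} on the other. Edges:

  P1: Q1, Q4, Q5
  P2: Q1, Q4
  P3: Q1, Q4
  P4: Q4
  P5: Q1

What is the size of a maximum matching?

3

Unit-capacity flow: source→left, listed edges, right→sink; max matching = max flow.
Augmenting path P1→Q1 (+1); matched 1.
Augmenting path P2→Q4 (+1); matched 2.
Augmenting path P3→Q1→P1→Q5 (+1); matched 3.
No augmenting path remains; maximum matching = 3.
König certificate: {P1, Q1, Q4} is a vertex cover of size 3 (every listed pair touches it), so no matching can be larger.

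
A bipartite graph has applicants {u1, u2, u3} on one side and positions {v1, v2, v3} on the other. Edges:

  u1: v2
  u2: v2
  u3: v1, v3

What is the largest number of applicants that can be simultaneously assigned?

Unit-capacity flow: source→left, listed edges, right→sink; max matching = max flow.
Augmenting path u1→v2 (+1); matched 1.
Augmenting path u3→v1 (+1); matched 2.
No augmenting path remains; maximum matching = 2.
König certificate: {u3, v2} is a vertex cover of size 2 (every listed pair touches it), so no matching can be larger.

2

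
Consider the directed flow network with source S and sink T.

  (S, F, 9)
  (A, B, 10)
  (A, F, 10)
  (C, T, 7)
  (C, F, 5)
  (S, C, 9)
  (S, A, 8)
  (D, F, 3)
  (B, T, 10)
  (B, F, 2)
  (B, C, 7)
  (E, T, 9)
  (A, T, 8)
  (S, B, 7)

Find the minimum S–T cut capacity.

22

Augment S→A→T: bottleneck 8, flow now 8.
Augment S→B→T: bottleneck 7, flow now 15.
Augment S→C→T: bottleneck 7, flow now 22.
No augmenting path remains; maximum flow = 22.
By max-flow min-cut, the minimum cut capacity equals the max flow.
In the residual graph, reachable from S: {S, C, F}.
Min-cut edges: S→A (8), S→B (7), C→T (7); capacity 8 + 7 + 7 = 22.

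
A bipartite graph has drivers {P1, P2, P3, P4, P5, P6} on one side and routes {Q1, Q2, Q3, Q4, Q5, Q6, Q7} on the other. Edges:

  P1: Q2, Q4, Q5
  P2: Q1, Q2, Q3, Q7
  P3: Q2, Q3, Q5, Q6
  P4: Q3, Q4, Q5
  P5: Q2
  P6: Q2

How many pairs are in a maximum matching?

Unit-capacity flow: source→left, listed edges, right→sink; max matching = max flow.
Augmenting path P1→Q2 (+1); matched 1.
Augmenting path P2→Q1 (+1); matched 2.
Augmenting path P3→Q3 (+1); matched 3.
Augmenting path P4→Q4 (+1); matched 4.
Augmenting path P5→Q2→P1→Q5 (+1); matched 5.
No augmenting path remains; maximum matching = 5.
König certificate: {P1, P2, P3, P4, Q2} is a vertex cover of size 5 (every listed pair touches it), so no matching can be larger.

5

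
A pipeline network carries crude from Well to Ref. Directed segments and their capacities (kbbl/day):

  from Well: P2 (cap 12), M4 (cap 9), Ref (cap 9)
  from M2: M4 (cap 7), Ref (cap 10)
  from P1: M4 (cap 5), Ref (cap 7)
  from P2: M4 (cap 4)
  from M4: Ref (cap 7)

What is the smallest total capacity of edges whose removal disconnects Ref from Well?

Augment Well→Ref: bottleneck 9, flow now 9.
Augment Well→M4→Ref: bottleneck 7, flow now 16.
No augmenting path remains; maximum flow = 16.
By max-flow min-cut, the minimum cut capacity equals the max flow.
In the residual graph, reachable from Well: {Well, P2, M4}.
Min-cut edges: Well→Ref (9), M4→Ref (7); capacity 9 + 7 = 16.

16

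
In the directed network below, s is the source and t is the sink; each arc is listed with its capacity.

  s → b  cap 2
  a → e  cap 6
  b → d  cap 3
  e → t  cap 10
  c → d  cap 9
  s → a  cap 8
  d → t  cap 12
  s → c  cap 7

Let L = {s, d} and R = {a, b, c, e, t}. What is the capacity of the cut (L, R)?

Edges leaving {s, d}: s→a (8), s→b (2), s→c (7), d→t (12).
Cut capacity = 8 + 2 + 7 + 12 = 29.

29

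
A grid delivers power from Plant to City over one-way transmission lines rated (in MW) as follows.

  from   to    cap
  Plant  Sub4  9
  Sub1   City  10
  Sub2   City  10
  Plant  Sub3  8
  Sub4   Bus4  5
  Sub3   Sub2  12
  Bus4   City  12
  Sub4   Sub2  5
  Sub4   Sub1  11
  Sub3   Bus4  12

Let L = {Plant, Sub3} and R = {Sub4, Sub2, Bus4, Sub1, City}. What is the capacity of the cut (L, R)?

33

Edges leaving {Plant, Sub3}: Plant→Sub4 (9), Sub3→Sub2 (12), Sub3→Bus4 (12).
Cut capacity = 9 + 12 + 12 = 33.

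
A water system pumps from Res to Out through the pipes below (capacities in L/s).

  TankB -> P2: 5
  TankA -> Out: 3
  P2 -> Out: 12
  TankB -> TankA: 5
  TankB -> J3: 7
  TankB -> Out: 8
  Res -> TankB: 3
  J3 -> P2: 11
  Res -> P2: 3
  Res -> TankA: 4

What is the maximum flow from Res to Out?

Augment Res→TankB→Out: bottleneck 3, flow now 3.
Augment Res→P2→Out: bottleneck 3, flow now 6.
Augment Res→TankA→Out: bottleneck 3, flow now 9.
No augmenting path remains; maximum flow = 9.
In the residual graph, reachable from Res: {Res, TankA}.
Min-cut edges: Res→TankB (3), Res→P2 (3), TankA→Out (3); capacity 3 + 3 + 3 = 9.
This cut is saturated, so no flow can exceed 9.

9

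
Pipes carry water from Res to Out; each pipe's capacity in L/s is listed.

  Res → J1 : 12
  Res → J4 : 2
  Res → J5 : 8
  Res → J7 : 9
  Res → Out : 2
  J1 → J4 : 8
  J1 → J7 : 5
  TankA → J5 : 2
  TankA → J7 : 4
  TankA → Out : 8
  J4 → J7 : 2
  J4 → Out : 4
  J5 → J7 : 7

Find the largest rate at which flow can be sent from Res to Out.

Augment Res→Out: bottleneck 2, flow now 2.
Augment Res→J4→Out: bottleneck 2, flow now 4.
Augment Res→J1→J4→Out: bottleneck 2, flow now 6.
No augmenting path remains; maximum flow = 6.
In the residual graph, reachable from Res: {Res, J1, J4, J5, J7}.
Min-cut edges: Res→Out (2), J4→Out (4); capacity 2 + 4 = 6.
This cut is saturated, so no flow can exceed 6.

6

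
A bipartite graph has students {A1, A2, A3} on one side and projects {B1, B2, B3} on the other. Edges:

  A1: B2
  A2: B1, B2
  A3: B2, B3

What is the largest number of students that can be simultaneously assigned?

Unit-capacity flow: source→left, listed edges, right→sink; max matching = max flow.
Augmenting path A1→B2 (+1); matched 1.
Augmenting path A2→B1 (+1); matched 2.
Augmenting path A3→B3 (+1); matched 3.
No augmenting path remains; maximum matching = 3.
König certificate: {A1, A2, A3} is a vertex cover of size 3 (every listed pair touches it), so no matching can be larger.

3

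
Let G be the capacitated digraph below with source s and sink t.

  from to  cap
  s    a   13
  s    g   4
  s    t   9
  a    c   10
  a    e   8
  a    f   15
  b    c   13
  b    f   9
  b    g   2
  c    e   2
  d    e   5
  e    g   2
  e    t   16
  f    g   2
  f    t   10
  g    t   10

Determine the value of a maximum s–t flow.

Augment s→t: bottleneck 9, flow now 9.
Augment s→g→t: bottleneck 4, flow now 13.
Augment s→a→e→t: bottleneck 8, flow now 21.
Augment s→a→f→t: bottleneck 5, flow now 26.
No augmenting path remains; maximum flow = 26.
In the residual graph, reachable from s: {s}.
Min-cut edges: s→a (13), s→g (4), s→t (9); capacity 13 + 4 + 9 = 26.
This cut is saturated, so no flow can exceed 26.

26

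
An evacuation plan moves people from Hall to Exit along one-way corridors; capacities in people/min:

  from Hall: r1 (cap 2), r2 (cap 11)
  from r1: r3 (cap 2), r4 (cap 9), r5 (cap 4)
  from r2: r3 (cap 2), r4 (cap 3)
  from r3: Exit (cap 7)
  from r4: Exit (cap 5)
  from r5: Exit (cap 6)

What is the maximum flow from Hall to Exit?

7

Augment Hall→r1→r3→Exit: bottleneck 2, flow now 2.
Augment Hall→r2→r3→Exit: bottleneck 2, flow now 4.
Augment Hall→r2→r4→Exit: bottleneck 3, flow now 7.
No augmenting path remains; maximum flow = 7.
In the residual graph, reachable from Hall: {Hall, r2}.
Min-cut edges: Hall→r1 (2), r2→r3 (2), r2→r4 (3); capacity 2 + 2 + 3 = 7.
This cut is saturated, so no flow can exceed 7.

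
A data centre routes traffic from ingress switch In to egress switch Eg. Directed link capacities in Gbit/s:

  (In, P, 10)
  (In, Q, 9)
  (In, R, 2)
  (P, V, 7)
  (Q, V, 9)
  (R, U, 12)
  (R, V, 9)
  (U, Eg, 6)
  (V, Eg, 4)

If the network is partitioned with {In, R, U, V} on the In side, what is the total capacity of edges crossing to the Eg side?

29

Edges leaving {In, R, U, V}: In→P (10), In→Q (9), U→Eg (6), V→Eg (4).
Cut capacity = 10 + 9 + 6 + 4 = 29.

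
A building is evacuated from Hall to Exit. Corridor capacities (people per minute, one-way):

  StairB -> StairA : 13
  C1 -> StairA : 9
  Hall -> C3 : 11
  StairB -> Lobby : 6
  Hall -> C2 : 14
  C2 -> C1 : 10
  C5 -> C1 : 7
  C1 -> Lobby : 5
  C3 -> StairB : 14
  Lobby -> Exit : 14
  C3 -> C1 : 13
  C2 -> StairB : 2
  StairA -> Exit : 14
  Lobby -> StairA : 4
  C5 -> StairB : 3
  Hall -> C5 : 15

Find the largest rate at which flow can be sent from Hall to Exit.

Augment Hall→C3→C1→Lobby→Exit: bottleneck 5, flow now 5.
Augment Hall→C3→C1→StairA→Exit: bottleneck 6, flow now 11.
Augment Hall→C5→C1→StairA→Exit: bottleneck 3, flow now 14.
Augment Hall→C5→StairB→Lobby→Exit: bottleneck 3, flow now 17.
Augment Hall→C2→StairB→Lobby→Exit: bottleneck 2, flow now 19.
Augment Hall→C5→C1→C3→StairB→Lobby→Exit: bottleneck 1, flow now 20. (uses reverse residual edge)
Augment Hall→C5→C1→C3→StairB→StairA→Exit: bottleneck 3, flow now 23. (uses reverse residual edge)
Augment Hall→C2→C1→C3→StairB→StairA→Exit: bottleneck 2, flow now 25. (uses reverse residual edge)
No augmenting path remains; maximum flow = 25.
In the residual graph, reachable from Hall: {Hall, C3, C5, C2, C1, StairB, StairA}.
Min-cut edges: C1→Lobby (5), StairB→Lobby (6), StairA→Exit (14); capacity 5 + 6 + 14 = 25.
This cut is saturated, so no flow can exceed 25.

25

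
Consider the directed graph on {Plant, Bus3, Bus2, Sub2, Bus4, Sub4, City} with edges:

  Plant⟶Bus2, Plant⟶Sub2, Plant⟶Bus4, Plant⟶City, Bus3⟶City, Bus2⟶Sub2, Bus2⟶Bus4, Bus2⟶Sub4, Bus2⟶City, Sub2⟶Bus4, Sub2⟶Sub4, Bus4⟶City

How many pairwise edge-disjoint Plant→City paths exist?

Assign every edge capacity 1; by Menger, the answer equals the max flow.
Path Plant→City (+1); total 1.
Path Plant→Bus2→City (+1); total 2.
Path Plant→Bus4→City (+1); total 3.
No residual Plant→City path; max flow = 3.
Certifying cut of size 3: {Bus4→City, Plant→Bus2, Plant→City}.

3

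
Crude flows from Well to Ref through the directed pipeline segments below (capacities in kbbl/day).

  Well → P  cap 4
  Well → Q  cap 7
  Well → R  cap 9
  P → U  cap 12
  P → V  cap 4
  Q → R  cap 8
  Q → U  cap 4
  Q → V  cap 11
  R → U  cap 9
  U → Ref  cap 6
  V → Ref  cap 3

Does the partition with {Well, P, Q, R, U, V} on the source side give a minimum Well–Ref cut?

Yes — it is a minimum cut (capacity 9).

Given cut capacity: 6 + 3 = 9.
Augment Well→P→U→Ref: bottleneck 4, flow now 4.
Augment Well→Q→U→Ref: bottleneck 2, flow now 6.
Augment Well→Q→V→Ref: bottleneck 3, flow now 9.
No augmenting path remains; maximum flow = 9.
Cut capacity 9 equals the max flow, so it is a minimum cut.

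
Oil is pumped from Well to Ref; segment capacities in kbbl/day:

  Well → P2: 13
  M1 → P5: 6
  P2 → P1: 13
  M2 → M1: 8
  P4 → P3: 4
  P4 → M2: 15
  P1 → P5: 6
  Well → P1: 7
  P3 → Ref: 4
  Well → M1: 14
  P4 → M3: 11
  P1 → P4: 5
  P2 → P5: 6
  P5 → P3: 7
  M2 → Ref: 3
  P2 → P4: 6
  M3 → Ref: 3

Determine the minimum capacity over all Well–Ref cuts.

10

Augment Well→P1→P4→P3→Ref: bottleneck 4, flow now 4.
Augment Well→P1→P4→M3→Ref: bottleneck 1, flow now 5.
Augment Well→P2→P4→M3→Ref: bottleneck 2, flow now 7.
Augment Well→P2→P4→M2→Ref: bottleneck 3, flow now 10.
No augmenting path remains; maximum flow = 10.
By max-flow min-cut, the minimum cut capacity equals the max flow.
In the residual graph, reachable from Well: {Well, P1, M1, P2, P4, P5, P3, M3, M2}.
Min-cut edges: P3→Ref (4), M3→Ref (3), M2→Ref (3); capacity 4 + 3 + 3 = 10.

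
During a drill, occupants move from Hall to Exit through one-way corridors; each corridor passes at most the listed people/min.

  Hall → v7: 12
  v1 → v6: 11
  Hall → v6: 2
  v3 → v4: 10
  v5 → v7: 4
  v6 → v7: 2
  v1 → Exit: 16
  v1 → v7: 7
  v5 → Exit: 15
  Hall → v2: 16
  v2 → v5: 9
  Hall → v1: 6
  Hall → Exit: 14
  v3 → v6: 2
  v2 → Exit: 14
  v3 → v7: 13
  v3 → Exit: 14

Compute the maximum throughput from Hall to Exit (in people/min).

Augment Hall→Exit: bottleneck 14, flow now 14.
Augment Hall→v1→Exit: bottleneck 6, flow now 20.
Augment Hall→v2→Exit: bottleneck 14, flow now 34.
Augment Hall→v2→v5→Exit: bottleneck 2, flow now 36.
No augmenting path remains; maximum flow = 36.
In the residual graph, reachable from Hall: {Hall, v6, v7}.
Min-cut edges: Hall→v1 (6), Hall→v2 (16), Hall→Exit (14); capacity 6 + 16 + 14 = 36.
This cut is saturated, so no flow can exceed 36.

36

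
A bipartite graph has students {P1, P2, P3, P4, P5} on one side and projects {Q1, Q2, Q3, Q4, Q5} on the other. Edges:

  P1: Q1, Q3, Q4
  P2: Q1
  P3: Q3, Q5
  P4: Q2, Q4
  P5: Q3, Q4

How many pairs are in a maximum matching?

Unit-capacity flow: source→left, listed edges, right→sink; max matching = max flow.
Augmenting path P1→Q1 (+1); matched 1.
Augmenting path P3→Q3 (+1); matched 2.
Augmenting path P4→Q2 (+1); matched 3.
Augmenting path P5→Q4 (+1); matched 4.
Augmenting path P2→Q1→P1→Q3→P3→Q5 (+1); matched 5.
No augmenting path remains; maximum matching = 5.
König certificate: {P1, P2, P3, P4, P5} is a vertex cover of size 5 (every listed pair touches it), so no matching can be larger.

5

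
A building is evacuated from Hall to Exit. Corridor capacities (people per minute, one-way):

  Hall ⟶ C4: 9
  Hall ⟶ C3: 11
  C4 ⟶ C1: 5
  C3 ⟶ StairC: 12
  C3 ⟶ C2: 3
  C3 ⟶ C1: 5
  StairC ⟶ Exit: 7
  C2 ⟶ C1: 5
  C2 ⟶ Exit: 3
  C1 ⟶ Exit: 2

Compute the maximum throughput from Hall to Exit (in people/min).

12

Augment Hall→C4→C1→Exit: bottleneck 2, flow now 2.
Augment Hall→C3→StairC→Exit: bottleneck 7, flow now 9.
Augment Hall→C3→C2→Exit: bottleneck 3, flow now 12.
No augmenting path remains; maximum flow = 12.
In the residual graph, reachable from Hall: {Hall, C4, C3, StairC, C1}.
Min-cut edges: C3→C2 (3), StairC→Exit (7), C1→Exit (2); capacity 3 + 7 + 2 = 12.
This cut is saturated, so no flow can exceed 12.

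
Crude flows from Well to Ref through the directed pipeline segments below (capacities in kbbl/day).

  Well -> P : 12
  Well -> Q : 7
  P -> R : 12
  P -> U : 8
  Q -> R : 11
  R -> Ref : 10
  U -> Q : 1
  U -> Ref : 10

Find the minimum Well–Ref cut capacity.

Augment Well→P→R→Ref: bottleneck 10, flow now 10.
Augment Well→P→U→Ref: bottleneck 2, flow now 12.
Augment Well→Q→R→P→U→Ref: bottleneck 6, flow now 18. (uses reverse residual edge)
No augmenting path remains; maximum flow = 18.
By max-flow min-cut, the minimum cut capacity equals the max flow.
In the residual graph, reachable from Well: {Well, P, Q, R}.
Min-cut edges: P→U (8), R→Ref (10); capacity 8 + 10 = 18.

18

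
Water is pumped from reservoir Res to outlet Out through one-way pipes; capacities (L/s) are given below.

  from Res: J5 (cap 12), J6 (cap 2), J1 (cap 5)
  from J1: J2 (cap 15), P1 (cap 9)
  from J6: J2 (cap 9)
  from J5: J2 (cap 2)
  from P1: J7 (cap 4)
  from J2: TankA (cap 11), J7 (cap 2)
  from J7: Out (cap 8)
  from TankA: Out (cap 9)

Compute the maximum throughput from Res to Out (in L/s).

9

Augment Res→J1→P1→J7→Out: bottleneck 4, flow now 4.
Augment Res→J1→J2→J7→Out: bottleneck 1, flow now 5.
Augment Res→J6→J2→J7→Out: bottleneck 1, flow now 6.
Augment Res→J6→J2→TankA→Out: bottleneck 1, flow now 7.
Augment Res→J5→J2→TankA→Out: bottleneck 2, flow now 9.
No augmenting path remains; maximum flow = 9.
In the residual graph, reachable from Res: {Res, J5}.
Min-cut edges: Res→J1 (5), Res→J6 (2), J5→J2 (2); capacity 5 + 2 + 2 = 9.
This cut is saturated, so no flow can exceed 9.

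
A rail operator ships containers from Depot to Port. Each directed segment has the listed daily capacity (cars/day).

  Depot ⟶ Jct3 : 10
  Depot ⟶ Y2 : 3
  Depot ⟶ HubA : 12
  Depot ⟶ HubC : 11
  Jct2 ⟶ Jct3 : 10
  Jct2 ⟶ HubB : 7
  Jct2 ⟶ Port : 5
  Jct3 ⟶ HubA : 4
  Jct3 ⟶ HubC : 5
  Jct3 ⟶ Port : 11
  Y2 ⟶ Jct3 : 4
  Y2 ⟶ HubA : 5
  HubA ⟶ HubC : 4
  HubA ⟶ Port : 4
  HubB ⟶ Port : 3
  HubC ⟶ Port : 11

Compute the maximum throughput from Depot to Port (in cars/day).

26

Augment Depot→Jct3→Port: bottleneck 10, flow now 10.
Augment Depot→HubA→Port: bottleneck 4, flow now 14.
Augment Depot→HubC→Port: bottleneck 11, flow now 25.
Augment Depot→Y2→Jct3→Port: bottleneck 1, flow now 26.
No augmenting path remains; maximum flow = 26.
In the residual graph, reachable from Depot: {Depot, Jct3, Y2, HubA, HubC}.
Min-cut edges: Jct3→Port (11), HubA→Port (4), HubC→Port (11); capacity 11 + 4 + 11 = 26.
This cut is saturated, so no flow can exceed 26.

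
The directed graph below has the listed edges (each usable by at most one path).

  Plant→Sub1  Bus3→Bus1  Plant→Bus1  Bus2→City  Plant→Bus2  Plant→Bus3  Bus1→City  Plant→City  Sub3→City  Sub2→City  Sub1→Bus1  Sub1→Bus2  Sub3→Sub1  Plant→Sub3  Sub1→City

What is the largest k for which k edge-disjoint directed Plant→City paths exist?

5

Assign every edge capacity 1; by Menger, the answer equals the max flow.
Path Plant→City (+1); total 1.
Path Plant→Sub3→City (+1); total 2.
Path Plant→Sub1→City (+1); total 3.
Path Plant→Bus2→City (+1); total 4.
Path Plant→Bus1→City (+1); total 5.
No residual Plant→City path; max flow = 5.
Certifying cut of size 5: {Bus1→City, Plant→Bus2, Plant→City, Plant→Sub1, Plant→Sub3}.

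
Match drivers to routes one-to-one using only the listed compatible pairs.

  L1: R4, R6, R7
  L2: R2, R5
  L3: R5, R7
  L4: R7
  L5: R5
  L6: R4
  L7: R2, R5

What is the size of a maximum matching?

5

Unit-capacity flow: source→left, listed edges, right→sink; max matching = max flow.
Augmenting path L1→R4 (+1); matched 1.
Augmenting path L2→R2 (+1); matched 2.
Augmenting path L3→R5 (+1); matched 3.
Augmenting path L4→R7 (+1); matched 4.
Augmenting path L6→R4→L1→R6 (+1); matched 5.
No augmenting path remains; maximum matching = 5.
König certificate: {L1, L6, R2, R5, R7} is a vertex cover of size 5 (every listed pair touches it), so no matching can be larger.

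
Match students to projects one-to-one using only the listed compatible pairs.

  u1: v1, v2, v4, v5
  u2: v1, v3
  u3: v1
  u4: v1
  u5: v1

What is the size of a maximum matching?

Unit-capacity flow: source→left, listed edges, right→sink; max matching = max flow.
Augmenting path u1→v1 (+1); matched 1.
Augmenting path u2→v3 (+1); matched 2.
Augmenting path u3→v1→u1→v2 (+1); matched 3.
No augmenting path remains; maximum matching = 3.
König certificate: {u1, u2, v1} is a vertex cover of size 3 (every listed pair touches it), so no matching can be larger.

3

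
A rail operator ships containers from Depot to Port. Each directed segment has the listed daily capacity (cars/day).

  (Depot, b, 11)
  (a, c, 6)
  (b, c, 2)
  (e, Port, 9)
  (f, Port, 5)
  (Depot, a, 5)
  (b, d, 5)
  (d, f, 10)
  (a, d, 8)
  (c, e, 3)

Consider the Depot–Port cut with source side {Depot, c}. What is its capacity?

Edges leaving {Depot, c}: Depot→a (5), Depot→b (11), c→e (3).
Cut capacity = 5 + 11 + 3 = 19.

19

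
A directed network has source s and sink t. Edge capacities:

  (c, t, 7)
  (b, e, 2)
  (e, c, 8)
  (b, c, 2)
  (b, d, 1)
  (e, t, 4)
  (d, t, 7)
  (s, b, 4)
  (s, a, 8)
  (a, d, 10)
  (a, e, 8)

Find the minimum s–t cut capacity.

Augment s→a→d→t: bottleneck 7, flow now 7.
Augment s→a→e→t: bottleneck 1, flow now 8.
Augment s→b→c→t: bottleneck 2, flow now 10.
Augment s→b→e→t: bottleneck 2, flow now 12.
No augmenting path remains; maximum flow = 12.
By max-flow min-cut, the minimum cut capacity equals the max flow.
In the residual graph, reachable from s: {s}.
Min-cut edges: s→a (8), s→b (4); capacity 8 + 4 = 12.

12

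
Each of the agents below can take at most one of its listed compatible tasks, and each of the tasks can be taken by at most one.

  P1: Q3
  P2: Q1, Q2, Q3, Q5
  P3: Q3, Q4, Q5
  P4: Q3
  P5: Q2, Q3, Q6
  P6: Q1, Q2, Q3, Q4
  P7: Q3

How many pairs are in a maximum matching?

Unit-capacity flow: source→left, listed edges, right→sink; max matching = max flow.
Augmenting path P1→Q3 (+1); matched 1.
Augmenting path P2→Q1 (+1); matched 2.
Augmenting path P3→Q4 (+1); matched 3.
Augmenting path P5→Q2 (+1); matched 4.
Augmenting path P6→Q1→P2→Q5 (+1); matched 5.
No augmenting path remains; maximum matching = 5.
König certificate: {P2, P3, P5, P6, Q3} is a vertex cover of size 5 (every listed pair touches it), so no matching can be larger.

5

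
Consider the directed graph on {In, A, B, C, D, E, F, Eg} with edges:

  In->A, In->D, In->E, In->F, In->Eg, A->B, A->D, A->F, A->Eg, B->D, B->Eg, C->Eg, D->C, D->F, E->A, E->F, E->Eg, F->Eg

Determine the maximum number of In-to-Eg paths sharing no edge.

5

Assign every edge capacity 1; by Menger, the answer equals the max flow.
Path In→Eg (+1); total 1.
Path In→A→Eg (+1); total 2.
Path In→E→Eg (+1); total 3.
Path In→F→Eg (+1); total 4.
Path In→D→C→Eg (+1); total 5.
No residual In→Eg path; max flow = 5.
Certifying cut of size 5: {In→A, In→D, In→E, In→Eg, In→F}.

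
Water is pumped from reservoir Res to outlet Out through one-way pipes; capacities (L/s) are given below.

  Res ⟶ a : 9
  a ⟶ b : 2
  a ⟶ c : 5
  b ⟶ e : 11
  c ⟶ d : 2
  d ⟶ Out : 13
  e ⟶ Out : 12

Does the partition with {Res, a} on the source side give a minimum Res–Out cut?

No — its capacity is 7, but the minimum cut has capacity 4.

Given cut capacity: 2 + 5 = 7.
Augment Res→a→b→e→Out: bottleneck 2, flow now 2.
Augment Res→a→c→d→Out: bottleneck 2, flow now 4.
No augmenting path remains; maximum flow = 4.
In the residual graph, reachable from Res: {Res, a, c}.
Min-cut edges: a→b (2), c→d (2); capacity 2 + 2 = 4.
Cut capacity 7 exceeds the max flow 4, so it is not minimum.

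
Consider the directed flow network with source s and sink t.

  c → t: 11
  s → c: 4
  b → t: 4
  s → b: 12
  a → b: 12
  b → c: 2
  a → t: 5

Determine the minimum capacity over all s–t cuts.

10

Augment s→b→t: bottleneck 4, flow now 4.
Augment s→c→t: bottleneck 4, flow now 8.
Augment s→b→c→t: bottleneck 2, flow now 10.
No augmenting path remains; maximum flow = 10.
By max-flow min-cut, the minimum cut capacity equals the max flow.
In the residual graph, reachable from s: {s, b}.
Min-cut edges: s→c (4), b→c (2), b→t (4); capacity 4 + 2 + 4 = 10.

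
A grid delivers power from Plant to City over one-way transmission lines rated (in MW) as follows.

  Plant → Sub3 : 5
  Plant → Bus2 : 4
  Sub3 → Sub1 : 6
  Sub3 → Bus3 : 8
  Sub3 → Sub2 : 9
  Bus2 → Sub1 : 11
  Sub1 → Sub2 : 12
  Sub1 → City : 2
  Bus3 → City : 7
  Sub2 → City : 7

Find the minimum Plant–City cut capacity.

Augment Plant→Sub3→Sub1→City: bottleneck 2, flow now 2.
Augment Plant→Sub3→Bus3→City: bottleneck 3, flow now 5.
Augment Plant→Bus2→Sub1→Sub2→City: bottleneck 4, flow now 9.
No augmenting path remains; maximum flow = 9.
By max-flow min-cut, the minimum cut capacity equals the max flow.
In the residual graph, reachable from Plant: {Plant}.
Min-cut edges: Plant→Sub3 (5), Plant→Bus2 (4); capacity 5 + 4 = 9.

9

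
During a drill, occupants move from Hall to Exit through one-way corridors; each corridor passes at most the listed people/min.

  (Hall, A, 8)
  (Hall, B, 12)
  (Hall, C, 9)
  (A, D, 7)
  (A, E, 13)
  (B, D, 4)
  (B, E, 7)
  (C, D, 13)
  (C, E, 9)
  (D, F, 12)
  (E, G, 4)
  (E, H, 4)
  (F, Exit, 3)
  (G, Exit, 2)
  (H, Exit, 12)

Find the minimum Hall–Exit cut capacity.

9

Augment Hall→A→D→F→Exit: bottleneck 3, flow now 3.
Augment Hall→A→E→G→Exit: bottleneck 2, flow now 5.
Augment Hall→A→E→H→Exit: bottleneck 3, flow now 8.
Augment Hall→B→E→H→Exit: bottleneck 1, flow now 9.
No augmenting path remains; maximum flow = 9.
By max-flow min-cut, the minimum cut capacity equals the max flow.
In the residual graph, reachable from Hall: {Hall, A, B, C, D, E, F, G}.
Min-cut edges: E→H (4), F→Exit (3), G→Exit (2); capacity 4 + 3 + 2 = 9.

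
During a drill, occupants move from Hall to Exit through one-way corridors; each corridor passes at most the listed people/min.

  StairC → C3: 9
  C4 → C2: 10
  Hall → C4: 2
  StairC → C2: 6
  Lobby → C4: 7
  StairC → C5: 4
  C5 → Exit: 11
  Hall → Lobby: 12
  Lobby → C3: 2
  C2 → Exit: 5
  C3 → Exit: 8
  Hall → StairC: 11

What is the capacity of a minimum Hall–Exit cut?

Augment Hall→StairC→C2→Exit: bottleneck 5, flow now 5.
Augment Hall→StairC→C3→Exit: bottleneck 6, flow now 11.
Augment Hall→Lobby→C3→Exit: bottleneck 2, flow now 13.
Augment Hall→C4→C2→StairC→C5→Exit: bottleneck 2, flow now 15. (uses reverse residual edge)
Augment Hall→Lobby→C4→C2→StairC→C5→Exit: bottleneck 2, flow now 17. (uses reverse residual edge)
No augmenting path remains; maximum flow = 17.
By max-flow min-cut, the minimum cut capacity equals the max flow.
In the residual graph, reachable from Hall: {Hall, StairC, C4, Lobby, C2, C3}.
Min-cut edges: StairC→C5 (4), C2→Exit (5), C3→Exit (8); capacity 4 + 5 + 8 = 17.

17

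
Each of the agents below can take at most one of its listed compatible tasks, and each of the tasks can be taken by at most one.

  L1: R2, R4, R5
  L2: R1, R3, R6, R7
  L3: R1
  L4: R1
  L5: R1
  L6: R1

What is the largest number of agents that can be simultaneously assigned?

3

Unit-capacity flow: source→left, listed edges, right→sink; max matching = max flow.
Augmenting path L1→R2 (+1); matched 1.
Augmenting path L2→R1 (+1); matched 2.
Augmenting path L3→R1→L2→R3 (+1); matched 3.
No augmenting path remains; maximum matching = 3.
König certificate: {L1, L2, R1} is a vertex cover of size 3 (every listed pair touches it), so no matching can be larger.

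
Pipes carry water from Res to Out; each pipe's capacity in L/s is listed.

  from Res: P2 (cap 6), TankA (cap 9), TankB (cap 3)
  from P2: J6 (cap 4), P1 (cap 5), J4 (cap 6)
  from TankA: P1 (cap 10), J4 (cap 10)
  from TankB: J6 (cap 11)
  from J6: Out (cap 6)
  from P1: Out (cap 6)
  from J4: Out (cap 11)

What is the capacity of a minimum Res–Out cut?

Augment Res→P2→J6→Out: bottleneck 4, flow now 4.
Augment Res→P2→P1→Out: bottleneck 2, flow now 6.
Augment Res→TankA→P1→Out: bottleneck 4, flow now 10.
Augment Res→TankA→J4→Out: bottleneck 5, flow now 15.
Augment Res→TankB→J6→Out: bottleneck 2, flow now 17.
Augment Res→TankB→J6→P2→J4→Out: bottleneck 1, flow now 18. (uses reverse residual edge)
No augmenting path remains; maximum flow = 18.
By max-flow min-cut, the minimum cut capacity equals the max flow.
In the residual graph, reachable from Res: {Res}.
Min-cut edges: Res→P2 (6), Res→TankA (9), Res→TankB (3); capacity 6 + 9 + 3 = 18.

18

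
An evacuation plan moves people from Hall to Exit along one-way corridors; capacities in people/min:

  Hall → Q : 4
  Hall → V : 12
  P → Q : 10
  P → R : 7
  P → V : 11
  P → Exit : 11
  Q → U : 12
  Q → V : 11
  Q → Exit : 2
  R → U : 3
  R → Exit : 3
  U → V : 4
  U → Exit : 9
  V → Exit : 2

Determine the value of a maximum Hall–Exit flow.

6

Augment Hall→Q→Exit: bottleneck 2, flow now 2.
Augment Hall→V→Exit: bottleneck 2, flow now 4.
Augment Hall→Q→U→Exit: bottleneck 2, flow now 6.
No augmenting path remains; maximum flow = 6.
In the residual graph, reachable from Hall: {Hall, V}.
Min-cut edges: Hall→Q (4), V→Exit (2); capacity 4 + 2 = 6.
This cut is saturated, so no flow can exceed 6.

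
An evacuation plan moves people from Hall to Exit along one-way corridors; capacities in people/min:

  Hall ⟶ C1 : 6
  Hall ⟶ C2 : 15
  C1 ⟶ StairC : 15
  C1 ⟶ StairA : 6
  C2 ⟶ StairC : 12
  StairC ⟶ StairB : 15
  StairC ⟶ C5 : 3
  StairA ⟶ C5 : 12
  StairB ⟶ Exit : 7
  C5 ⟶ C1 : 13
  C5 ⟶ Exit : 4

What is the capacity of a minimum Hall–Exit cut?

11

Augment Hall→C1→StairC→StairB→Exit: bottleneck 6, flow now 6.
Augment Hall→C2→StairC→StairB→Exit: bottleneck 1, flow now 7.
Augment Hall→C2→StairC→C5→Exit: bottleneck 3, flow now 10.
Augment Hall→C2→StairC→C1→StairA→C5→Exit: bottleneck 1, flow now 11. (uses reverse residual edge)
No augmenting path remains; maximum flow = 11.
By max-flow min-cut, the minimum cut capacity equals the max flow.
In the residual graph, reachable from Hall: {Hall, C1, C2, StairC, StairA, StairB, C5}.
Min-cut edges: StairB→Exit (7), C5→Exit (4); capacity 7 + 4 = 11.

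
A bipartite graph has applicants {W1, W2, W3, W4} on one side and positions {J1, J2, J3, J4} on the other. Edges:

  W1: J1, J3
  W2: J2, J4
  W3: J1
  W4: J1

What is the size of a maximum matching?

Unit-capacity flow: source→left, listed edges, right→sink; max matching = max flow.
Augmenting path W1→J1 (+1); matched 1.
Augmenting path W2→J2 (+1); matched 2.
Augmenting path W3→J1→W1→J3 (+1); matched 3.
No augmenting path remains; maximum matching = 3.
König certificate: {W1, W2, J1} is a vertex cover of size 3 (every listed pair touches it), so no matching can be larger.

3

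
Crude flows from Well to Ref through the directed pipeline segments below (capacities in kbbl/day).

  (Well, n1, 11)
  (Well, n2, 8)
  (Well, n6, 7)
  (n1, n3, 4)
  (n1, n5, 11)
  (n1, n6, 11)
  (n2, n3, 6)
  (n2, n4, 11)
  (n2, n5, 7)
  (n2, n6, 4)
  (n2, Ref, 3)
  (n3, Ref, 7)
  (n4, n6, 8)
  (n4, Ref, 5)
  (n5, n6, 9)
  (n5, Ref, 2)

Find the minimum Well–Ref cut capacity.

Augment Well→n2→Ref: bottleneck 3, flow now 3.
Augment Well→n1→n3→Ref: bottleneck 4, flow now 7.
Augment Well→n1→n5→Ref: bottleneck 2, flow now 9.
Augment Well→n2→n3→Ref: bottleneck 3, flow now 12.
Augment Well→n2→n4→Ref: bottleneck 2, flow now 14.
No augmenting path remains; maximum flow = 14.
By max-flow min-cut, the minimum cut capacity equals the max flow.
In the residual graph, reachable from Well: {Well, n1, n5, n6}.
Min-cut edges: Well→n2 (8), n1→n3 (4), n5→Ref (2); capacity 8 + 4 + 2 = 14.

14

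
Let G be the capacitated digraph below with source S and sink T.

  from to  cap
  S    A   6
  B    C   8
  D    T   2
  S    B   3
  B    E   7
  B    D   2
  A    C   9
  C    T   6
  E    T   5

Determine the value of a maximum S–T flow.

Augment S→A→C→T: bottleneck 6, flow now 6.
Augment S→B→D→T: bottleneck 2, flow now 8.
Augment S→B→E→T: bottleneck 1, flow now 9.
No augmenting path remains; maximum flow = 9.
In the residual graph, reachable from S: {S}.
Min-cut edges: S→A (6), S→B (3); capacity 6 + 3 = 9.
This cut is saturated, so no flow can exceed 9.

9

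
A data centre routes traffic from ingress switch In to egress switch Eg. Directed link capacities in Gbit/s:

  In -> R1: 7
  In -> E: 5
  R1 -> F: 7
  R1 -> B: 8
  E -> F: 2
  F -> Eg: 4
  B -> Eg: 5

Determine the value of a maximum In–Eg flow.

9

Augment In→R1→F→Eg: bottleneck 4, flow now 4.
Augment In→R1→B→Eg: bottleneck 3, flow now 7.
Augment In→E→F→R1→B→Eg: bottleneck 2, flow now 9. (uses reverse residual edge)
No augmenting path remains; maximum flow = 9.
In the residual graph, reachable from In: {In, E}.
Min-cut edges: In→R1 (7), E→F (2); capacity 7 + 2 = 9.
This cut is saturated, so no flow can exceed 9.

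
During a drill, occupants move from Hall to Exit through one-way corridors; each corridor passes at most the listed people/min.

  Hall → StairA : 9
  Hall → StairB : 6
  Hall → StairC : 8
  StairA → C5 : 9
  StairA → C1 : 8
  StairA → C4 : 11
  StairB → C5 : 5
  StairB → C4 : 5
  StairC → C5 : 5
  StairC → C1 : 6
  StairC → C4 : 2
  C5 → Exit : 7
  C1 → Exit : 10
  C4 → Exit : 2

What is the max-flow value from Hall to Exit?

Augment Hall→StairA→C5→Exit: bottleneck 7, flow now 7.
Augment Hall→StairA→C1→Exit: bottleneck 2, flow now 9.
Augment Hall→StairB→C4→Exit: bottleneck 2, flow now 11.
Augment Hall→StairC→C1→Exit: bottleneck 6, flow now 17.
Augment Hall→StairB→C5→StairA→C1→Exit: bottleneck 2, flow now 19. (uses reverse residual edge)
No augmenting path remains; maximum flow = 19.
In the residual graph, reachable from Hall: {Hall, StairA, StairB, StairC, C5, C1, C4}.
Min-cut edges: C5→Exit (7), C1→Exit (10), C4→Exit (2); capacity 7 + 10 + 2 = 19.
This cut is saturated, so no flow can exceed 19.

19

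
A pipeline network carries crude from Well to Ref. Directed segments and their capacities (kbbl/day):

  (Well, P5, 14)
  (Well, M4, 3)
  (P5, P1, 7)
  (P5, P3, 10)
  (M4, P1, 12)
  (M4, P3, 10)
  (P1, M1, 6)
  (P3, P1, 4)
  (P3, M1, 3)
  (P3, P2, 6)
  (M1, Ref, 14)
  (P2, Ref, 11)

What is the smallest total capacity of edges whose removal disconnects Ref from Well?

15

Augment Well→P5→P1→M1→Ref: bottleneck 6, flow now 6.
Augment Well→P5→P3→M1→Ref: bottleneck 3, flow now 9.
Augment Well→P5→P3→P2→Ref: bottleneck 5, flow now 14.
Augment Well→M4→P3→P2→Ref: bottleneck 1, flow now 15.
No augmenting path remains; maximum flow = 15.
By max-flow min-cut, the minimum cut capacity equals the max flow.
In the residual graph, reachable from Well: {Well, P5, M4, P1, P3}.
Min-cut edges: P1→M1 (6), P3→M1 (3), P3→P2 (6); capacity 6 + 3 + 6 = 15.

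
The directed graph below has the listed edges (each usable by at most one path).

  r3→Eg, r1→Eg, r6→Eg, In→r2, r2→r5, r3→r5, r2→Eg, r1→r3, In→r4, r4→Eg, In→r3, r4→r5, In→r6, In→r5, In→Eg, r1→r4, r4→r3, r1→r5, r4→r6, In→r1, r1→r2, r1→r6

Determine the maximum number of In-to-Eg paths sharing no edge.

Assign every edge capacity 1; by Menger, the answer equals the max flow.
Path In→Eg (+1); total 1.
Path In→r1→Eg (+1); total 2.
Path In→r2→Eg (+1); total 3.
Path In→r3→Eg (+1); total 4.
Path In→r4→Eg (+1); total 5.
Path In→r6→Eg (+1); total 6.
No residual In→Eg path; max flow = 6.
Certifying cut of size 6: {In→Eg, In→r1, In→r2, In→r3, In→r4, In→r6}.

6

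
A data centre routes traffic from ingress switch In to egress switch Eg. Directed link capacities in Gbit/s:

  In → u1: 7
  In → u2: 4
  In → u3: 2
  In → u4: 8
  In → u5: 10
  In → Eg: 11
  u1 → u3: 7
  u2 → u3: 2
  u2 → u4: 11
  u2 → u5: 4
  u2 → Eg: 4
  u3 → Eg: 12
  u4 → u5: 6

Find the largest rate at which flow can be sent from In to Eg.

Augment In→Eg: bottleneck 11, flow now 11.
Augment In→u2→Eg: bottleneck 4, flow now 15.
Augment In→u3→Eg: bottleneck 2, flow now 17.
Augment In→u1→u3→Eg: bottleneck 7, flow now 24.
No augmenting path remains; maximum flow = 24.
In the residual graph, reachable from In: {In, u4, u5}.
Min-cut edges: In→u1 (7), In→u2 (4), In→u3 (2), In→Eg (11); capacity 7 + 4 + 2 + 11 = 24.
This cut is saturated, so no flow can exceed 24.

24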